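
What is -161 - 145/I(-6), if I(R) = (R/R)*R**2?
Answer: -5941/36 ≈ -165.03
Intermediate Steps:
I(R) = R**2 (I(R) = 1*R**2 = R**2)
-161 - 145/I(-6) = -161 - 145/((-6)**2) = -161 - 145/36 = -5941/36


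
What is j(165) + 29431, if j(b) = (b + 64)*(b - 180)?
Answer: 25996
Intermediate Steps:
j(b) = (-180 + b)*(64 + b) (j(b) = (64 + b)*(-180 + b) = (-180 + b)*(64 + b))
j(165) + 29431 = (-11520 + 165² - 116*165) + 29431 = (-11520 + 27225 - 19140) + 29431 = -3435 + 29431 = 25996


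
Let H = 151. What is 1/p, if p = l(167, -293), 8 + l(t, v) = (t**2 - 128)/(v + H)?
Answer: -2/407 ≈ -0.0049140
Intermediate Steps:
l(t, v) = -8 + (-128 + t**2)/(151 + v) (l(t, v) = -8 + (t**2 - 128)/(v + 151) = -8 + (-128 + t**2)/(151 + v))
p = -407/2 (p = (-1336 + 167**2 - 8*(-293))/(151 - 293) = (-1336 + 27889 + 2344)/(-142) = -1/142*28897 = -407/2 ≈ -203.50)
1/p = 1/(-407/2) = -2/407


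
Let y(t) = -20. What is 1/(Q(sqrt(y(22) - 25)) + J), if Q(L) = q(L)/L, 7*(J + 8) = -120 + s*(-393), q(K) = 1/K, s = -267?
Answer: 45/673424 ≈ 6.6823e-5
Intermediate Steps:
q(K) = 1/K
J = 14965 (J = -8 + (-120 - 267*(-393))/7 = -8 + (-120 + 104931)/7 = -8 + (1/7)*104811 = -8 + 14973 = 14965)
Q(L) = L**(-2) (Q(L) = 1/(L*L) = L**(-2))
1/(Q(sqrt(y(22) - 25)) + J) = 1/((sqrt(-20 - 25))**(-2) + 14965) = 1/((sqrt(-45))**(-2) + 14965) = 1/((3*I*sqrt(5))**(-2) + 14965) = 1/(-1/45 + 14965) = 1/(673424/45) = 45/673424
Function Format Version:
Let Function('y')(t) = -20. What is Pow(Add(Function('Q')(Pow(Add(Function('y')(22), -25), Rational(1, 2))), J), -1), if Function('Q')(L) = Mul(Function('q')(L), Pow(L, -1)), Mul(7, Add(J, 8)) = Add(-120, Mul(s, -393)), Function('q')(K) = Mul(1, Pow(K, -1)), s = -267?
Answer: Rational(45, 673424) ≈ 6.6823e-5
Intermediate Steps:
Function('q')(K) = Pow(K, -1)
J = 14965 (J = Add(-8, Mul(Rational(1, 7), Add(-120, Mul(-267, -393)))) = Add(-8, Mul(Rational(1, 7), Add(-120, 104931))) = Add(-8, Mul(Rational(1, 7), 104811)) = Add(-8, 14973) = 14965)
Function('Q')(L) = Pow(L, -2) (Function('Q')(L) = Mul(Pow(L, -1), Pow(L, -1)) = Pow(L, -2))
Pow(Add(Function('Q')(Pow(Add(Function('y')(22), -25), Rational(1, 2))), J), -1) = Pow(Add(Pow(Pow(Add(-20, -25), Rational(1, 2)), -2), 14965), -1) = Pow(Add(Pow(Pow(-45, Rational(1, 2)), -2), 14965), -1) = Pow(Add(Pow(Mul(3, I, Pow(5, Rational(1, 2))), -2), 14965), -1) = Pow(Add(Rational(-1, 45), 14965), -1) = Pow(Rational(673424, 45), -1) = Rational(45, 673424)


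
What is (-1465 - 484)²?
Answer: 3798601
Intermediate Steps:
(-1465 - 484)² = (-1949)² = 3798601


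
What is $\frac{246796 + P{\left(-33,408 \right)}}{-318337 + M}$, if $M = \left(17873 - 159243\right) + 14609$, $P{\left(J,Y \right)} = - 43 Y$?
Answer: $- \frac{114626}{222549} \approx -0.51506$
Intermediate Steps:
$M = -126761$ ($M = -141370 + 14609 = -126761$)
$\frac{246796 + P{\left(-33,408 \right)}}{-318337 + M} = \frac{246796 - 17544}{-318337 - 126761} = \frac{246796 - 17544}{-445098} = 229252 \left(- \frac{1}{445098}\right) = - \frac{114626}{222549}$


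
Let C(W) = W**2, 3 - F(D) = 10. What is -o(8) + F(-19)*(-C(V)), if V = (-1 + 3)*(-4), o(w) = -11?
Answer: 459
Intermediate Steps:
F(D) = -7 (F(D) = 3 - 1*10 = 3 - 10 = -7)
V = -8 (V = 2*(-4) = -8)
-o(8) + F(-19)*(-C(V)) = -1*(-11) - (-7)*(-8)**2 = 11 - (-7)*64 = 11 - 7*(-64) = 11 + 448 = 459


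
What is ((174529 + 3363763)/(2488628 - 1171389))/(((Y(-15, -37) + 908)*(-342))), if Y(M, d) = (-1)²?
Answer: -1769146/204750312921 ≈ -8.6405e-6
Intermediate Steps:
Y(M, d) = 1
((174529 + 3363763)/(2488628 - 1171389))/(((Y(-15, -37) + 908)*(-342))) = ((174529 + 3363763)/(2488628 - 1171389))/(((1 + 908)*(-342))) = (3538292/1317239)/((909*(-342))) = (3538292*(1/1317239))/(-310878) = (3538292/1317239)*(-1/310878) = -1769146/204750312921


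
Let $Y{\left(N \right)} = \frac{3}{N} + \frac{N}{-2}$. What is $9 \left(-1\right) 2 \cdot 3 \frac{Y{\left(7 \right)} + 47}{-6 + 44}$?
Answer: $- \frac{16605}{266} \approx -62.425$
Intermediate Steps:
$Y{\left(N \right)} = \frac{3}{N} - \frac{N}{2}$ ($Y{\left(N \right)} = \frac{3}{N} + N \left(- \frac{1}{2}\right) = \frac{3}{N} - \frac{N}{2}$)
$9 \left(-1\right) 2 \cdot 3 \frac{Y{\left(7 \right)} + 47}{-6 + 44} = 9 \left(-1\right) 2 \cdot 3 \frac{\left(\frac{3}{7} - \frac{7}{2}\right) + 47}{-6 + 44} = \left(-9\right) 6 \frac{\left(3 \cdot \frac{1}{7} - \frac{7}{2}\right) + 47}{38} = - 54 \left(\left(\frac{3}{7} - \frac{7}{2}\right) + 47\right) \frac{1}{38} = - 54 \left(- \frac{43}{14} + 47\right) \frac{1}{38} = - 54 \cdot \frac{615}{14} \cdot \frac{1}{38} = \left(-54\right) \frac{615}{532} = - \frac{16605}{266}$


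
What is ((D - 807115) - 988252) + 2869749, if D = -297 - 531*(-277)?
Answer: 1221172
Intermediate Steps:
D = 146790 (D = -297 + 147087 = 146790)
((D - 807115) - 988252) + 2869749 = ((146790 - 807115) - 988252) + 2869749 = (-660325 - 988252) + 2869749 = -1648577 + 2869749 = 1221172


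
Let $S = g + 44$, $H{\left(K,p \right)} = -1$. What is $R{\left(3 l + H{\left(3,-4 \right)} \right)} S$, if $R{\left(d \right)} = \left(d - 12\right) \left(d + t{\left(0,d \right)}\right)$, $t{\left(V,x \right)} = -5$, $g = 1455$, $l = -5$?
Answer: $881412$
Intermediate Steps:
$R{\left(d \right)} = \left(-12 + d\right) \left(-5 + d\right)$ ($R{\left(d \right)} = \left(d - 12\right) \left(d - 5\right) = \left(-12 + d\right) \left(-5 + d\right)$)
$S = 1499$ ($S = 1455 + 44 = 1499$)
$R{\left(3 l + H{\left(3,-4 \right)} \right)} S = \left(60 + \left(3 \left(-5\right) - 1\right)^{2} - 17 \left(3 \left(-5\right) - 1\right)\right) 1499 = \left(60 + \left(-15 - 1\right)^{2} - 17 \left(-15 - 1\right)\right) 1499 = \left(60 + \left(-16\right)^{2} - -272\right) 1499 = \left(60 + 256 + 272\right) 1499 = 588 \cdot 1499 = 881412$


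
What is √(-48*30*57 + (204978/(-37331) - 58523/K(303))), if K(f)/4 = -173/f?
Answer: 3*I*√1046631808514309479/12916526 ≈ 237.61*I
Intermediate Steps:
K(f) = -692/f (K(f) = 4*(-173/f) = -692/f)
√(-48*30*57 + (204978/(-37331) - 58523/K(303))) = √(-48*30*57 + (204978/(-37331) - 58523/((-692/303)))) = √(-1440*57 + (204978*(-1/37331) - 58523/((-692*1/303)))) = √(-82080 + (-204978/37331 - 58523/(-692/303))) = √(-82080 + (-204978/37331 - 58523*(-303/692))) = √(-82080 + (-204978/37331 + 17732469/692)) = √(-82080 + 661828955463/25833052) = √(-1458547952697/25833052) = 3*I*√1046631808514309479/12916526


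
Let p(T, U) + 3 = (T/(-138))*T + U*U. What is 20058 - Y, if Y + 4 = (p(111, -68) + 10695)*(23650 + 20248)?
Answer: -15373254695/23 ≈ -6.6840e+8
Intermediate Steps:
p(T, U) = -3 + U**2 - T**2/138 (p(T, U) = -3 + ((T/(-138))*T + U*U) = -3 + ((T*(-1/138))*T + U**2) = -3 + ((-T/138)*T + U**2) = -3 + (-T**2/138 + U**2) = -3 + (U**2 - T**2/138) = -3 + U**2 - T**2/138)
Y = 15373716029/23 (Y = -4 + ((-3 + (-68)**2 - 1/138*111**2) + 10695)*(23650 + 20248) = -4 + ((-3 + 4624 - 1/138*12321) + 10695)*43898 = -4 + ((-3 + 4624 - 4107/46) + 10695)*43898 = -4 + (208459/46 + 10695)*43898 = -4 + (700429/46)*43898 = -4 + 15373716121/23 = 15373716029/23 ≈ 6.6842e+8)
20058 - Y = 20058 - 1*15373716029/23 = 20058 - 15373716029/23 = -15373254695/23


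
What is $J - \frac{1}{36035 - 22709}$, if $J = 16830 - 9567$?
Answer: $\frac{96786737}{13326} \approx 7263.0$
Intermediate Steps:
$J = 7263$
$J - \frac{1}{36035 - 22709} = 7263 - \frac{1}{36035 - 22709} = 7263 - \frac{1}{13326} = \frac{96786737}{13326}$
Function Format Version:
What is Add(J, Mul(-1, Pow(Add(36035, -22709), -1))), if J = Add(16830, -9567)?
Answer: Rational(96786737, 13326) ≈ 7263.0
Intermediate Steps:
J = 7263
Add(J, Mul(-1, Pow(Add(36035, -22709), -1))) = Add(7263, Mul(-1, Pow(Add(36035, -22709), -1))) = Add(7263, Mul(-1, Pow(13326, -1))) = Add(7263, Mul(-1, Rational(1, 13326))) = Add(7263, Rational(-1, 13326)) = Rational(96786737, 13326)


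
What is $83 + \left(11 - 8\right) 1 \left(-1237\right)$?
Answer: $-3628$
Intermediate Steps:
$83 + \left(11 - 8\right) 1 \left(-1237\right) = 83 + 3 \cdot 1 \left(-1237\right) = 83 + 3 \left(-1237\right) = 83 - 3711 = -3628$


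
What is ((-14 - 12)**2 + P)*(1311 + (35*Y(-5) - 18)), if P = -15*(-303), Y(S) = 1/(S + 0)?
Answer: 6714206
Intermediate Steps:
Y(S) = 1/S
P = 4545
((-14 - 12)**2 + P)*(1311 + (35*Y(-5) - 18)) = ((-14 - 12)**2 + 4545)*(1311 + (35/(-5) - 18)) = ((-26)**2 + 4545)*(1311 + (35*(-1/5) - 18)) = (676 + 4545)*(1311 + (-7 - 18)) = 5221*(1311 - 25) = 5221*1286 = 6714206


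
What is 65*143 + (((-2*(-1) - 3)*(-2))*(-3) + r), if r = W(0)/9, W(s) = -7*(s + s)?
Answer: 9289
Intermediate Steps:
W(s) = -14*s
r = 0 (r = -14*0/9 = 0*(⅑) = 0)
65*143 + (((-2*(-1) - 3)*(-2))*(-3) + r) = 65*143 + (((-2*(-1) - 3)*(-2))*(-3) + 0) = 9295 + (((2 - 3)*(-2))*(-3) + 0) = 9295 + (-1*(-2)*(-3) + 0) = 9295 + (2*(-3) + 0) = 9295 + (-6 + 0) = 9295 - 6 = 9289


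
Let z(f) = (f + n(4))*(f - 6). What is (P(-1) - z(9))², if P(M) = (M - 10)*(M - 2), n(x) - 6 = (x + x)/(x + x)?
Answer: 225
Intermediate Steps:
n(x) = 7 (n(x) = 6 + (x + x)/(x + x) = 6 + (2*x)/((2*x)) = 6 + (2*x)*(1/(2*x)) = 6 + 1 = 7)
z(f) = (-6 + f)*(7 + f) (z(f) = (f + 7)*(f - 6) = (7 + f)*(-6 + f) = (-6 + f)*(7 + f))
P(M) = (-10 + M)*(-2 + M)
(P(-1) - z(9))² = ((20 + (-1)² - 12*(-1)) - (-42 + 9 + 9²))² = ((20 + 1 + 12) - (-42 + 9 + 81))² = (33 - 1*48)² = (33 - 48)² = (-15)² = 225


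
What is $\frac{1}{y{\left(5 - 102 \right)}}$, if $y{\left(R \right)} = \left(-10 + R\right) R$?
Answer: $\frac{1}{10379} \approx 9.6348 \cdot 10^{-5}$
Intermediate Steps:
$y{\left(R \right)} = R \left(-10 + R\right)$
$\frac{1}{y{\left(5 - 102 \right)}} = \frac{1}{\left(5 - 102\right) \left(-10 + \left(5 - 102\right)\right)} = \frac{1}{\left(-97\right) \left(-10 - 97\right)} = \frac{1}{\left(-97\right) \left(-107\right)} = \frac{1}{10379}$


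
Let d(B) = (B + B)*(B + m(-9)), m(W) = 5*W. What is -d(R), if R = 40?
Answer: 400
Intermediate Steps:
d(B) = 2*B*(-45 + B) (d(B) = (B + B)*(B + 5*(-9)) = (2*B)*(B - 45) = (2*B)*(-45 + B) = 2*B*(-45 + B))
-d(R) = -2*40*(-45 + 40) = -2*40*(-5) = -1*(-400) = 400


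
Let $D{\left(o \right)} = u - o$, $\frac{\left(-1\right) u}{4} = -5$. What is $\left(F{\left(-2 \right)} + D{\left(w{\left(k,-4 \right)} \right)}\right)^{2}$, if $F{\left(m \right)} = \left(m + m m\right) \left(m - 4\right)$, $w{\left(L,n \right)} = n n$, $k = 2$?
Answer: $64$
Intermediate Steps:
$u = 20$ ($u = \left(-4\right) \left(-5\right) = 20$)
$w{\left(L,n \right)} = n^{2}$
$D{\left(o \right)} = 20 - o$
$F{\left(m \right)} = \left(-4 + m\right) \left(m + m^{2}\right)$ ($F{\left(m \right)} = \left(m + m^{2}\right) \left(-4 + m\right) = \left(-4 + m\right) \left(m + m^{2}\right)$)
$\left(F{\left(-2 \right)} + D{\left(w{\left(k,-4 \right)} \right)}\right)^{2} = \left(- 2 \left(-4 + \left(-2\right)^{2} - -6\right) + \left(20 - \left(-4\right)^{2}\right)\right)^{2} = \left(- 2 \left(-4 + 4 + 6\right) + \left(20 - 16\right)\right)^{2} = \left(\left(-2\right) 6 + \left(20 - 16\right)\right)^{2} = \left(-12 + 4\right)^{2} = \left(-8\right)^{2} = 64$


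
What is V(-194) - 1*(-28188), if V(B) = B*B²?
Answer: -7273196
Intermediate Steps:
V(B) = B³
V(-194) - 1*(-28188) = (-194)³ - 1*(-28188) = -7301384 + 28188 = -7273196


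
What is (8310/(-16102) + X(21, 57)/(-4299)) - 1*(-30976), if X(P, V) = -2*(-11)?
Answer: 1072100009557/34611249 ≈ 30975.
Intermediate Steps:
X(P, V) = 22
(8310/(-16102) + X(21, 57)/(-4299)) - 1*(-30976) = (8310/(-16102) + 22/(-4299)) - 1*(-30976) = (8310*(-1/16102) + 22*(-1/4299)) + 30976 = (-4155/8051 - 22/4299) + 30976 = -18039467/34611249 + 30976 = 1072100009557/34611249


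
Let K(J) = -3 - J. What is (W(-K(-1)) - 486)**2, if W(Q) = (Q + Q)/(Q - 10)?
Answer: 946729/4 ≈ 2.3668e+5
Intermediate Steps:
W(Q) = 2*Q/(-10 + Q) (W(Q) = (2*Q)/(-10 + Q) = 2*Q/(-10 + Q))
(W(-K(-1)) - 486)**2 = (2*(-(-3 - 1*(-1)))/(-10 - (-3 - 1*(-1))) - 486)**2 = (2*(-(-3 + 1))/(-10 - (-3 + 1)) - 486)**2 = (2*(-1*(-2))/(-10 - 1*(-2)) - 486)**2 = (2*2/(-10 + 2) - 486)**2 = (2*2/(-8) - 486)**2 = (2*2*(-1/8) - 486)**2 = (-1/2 - 486)**2 = (-973/2)**2 = 946729/4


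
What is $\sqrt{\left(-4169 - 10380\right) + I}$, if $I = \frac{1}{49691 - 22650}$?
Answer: $\frac{2 i \sqrt{2659614228957}}{27041} \approx 120.62 i$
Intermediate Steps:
$I = \frac{1}{27041} \approx 3.6981 \cdot 10^{-5}$
$\sqrt{\left(-4169 - 10380\right) + I} = \sqrt{\left(-4169 - 10380\right) + \frac{1}{27041}} = \sqrt{-14549 + \frac{1}{27041}} = \sqrt{- \frac{393419508}{27041}} = \frac{2 i \sqrt{2659614228957}}{27041}$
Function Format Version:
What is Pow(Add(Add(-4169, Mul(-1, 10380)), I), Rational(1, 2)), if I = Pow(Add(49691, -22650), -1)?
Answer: Mul(Rational(2, 27041), I, Pow(2659614228957, Rational(1, 2))) ≈ Mul(120.62, I)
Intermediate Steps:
I = Rational(1, 27041) (I = Pow(27041, -1) = Rational(1, 27041) ≈ 3.6981e-5)
Pow(Add(Add(-4169, Mul(-1, 10380)), I), Rational(1, 2)) = Pow(Add(Add(-4169, Mul(-1, 10380)), Rational(1, 27041)), Rational(1, 2)) = Pow(Add(Add(-4169, -10380), Rational(1, 27041)), Rational(1, 2)) = Pow(Add(-14549, Rational(1, 27041)), Rational(1, 2)) = Pow(Rational(-393419508, 27041), Rational(1, 2)) = Mul(Rational(2, 27041), I, Pow(2659614228957, Rational(1, 2)))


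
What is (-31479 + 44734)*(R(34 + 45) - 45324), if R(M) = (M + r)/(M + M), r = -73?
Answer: -47460760215/79 ≈ -6.0077e+8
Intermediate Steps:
R(M) = (-73 + M)/(2*M) (R(M) = (M - 73)/(M + M) = (-73 + M)/((2*M)) = (-73 + M)*(1/(2*M)) = (-73 + M)/(2*M))
(-31479 + 44734)*(R(34 + 45) - 45324) = (-31479 + 44734)*((-73 + (34 + 45))/(2*(34 + 45)) - 45324) = 13255*((1/2)*(-73 + 79)/79 - 45324) = 13255*((1/2)*(1/79)*6 - 45324) = 13255*(3/79 - 45324) = 13255*(-3580593/79) = -47460760215/79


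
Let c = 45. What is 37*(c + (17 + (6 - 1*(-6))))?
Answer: 2738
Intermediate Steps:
37*(c + (17 + (6 - 1*(-6)))) = 37*(45 + (17 + (6 - 1*(-6)))) = 37*(45 + (17 + (6 + 6))) = 37*(45 + (17 + 12)) = 37*(45 + 29) = 37*74 = 2738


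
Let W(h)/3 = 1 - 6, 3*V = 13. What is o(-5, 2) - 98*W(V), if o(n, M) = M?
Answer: 1472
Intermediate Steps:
V = 13/3 (V = (⅓)*13 = 13/3 ≈ 4.3333)
W(h) = -15 (W(h) = 3*(1 - 6) = 3*(-5) = -15)
o(-5, 2) - 98*W(V) = 2 - 98*(-15) = 2 + 1470 = 1472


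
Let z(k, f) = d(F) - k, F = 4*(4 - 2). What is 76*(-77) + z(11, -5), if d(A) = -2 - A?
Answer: -5873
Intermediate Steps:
F = 8 (F = 4*2 = 8)
z(k, f) = -10 - k (z(k, f) = (-2 - 1*8) - k = (-2 - 8) - k = -10 - k)
76*(-77) + z(11, -5) = 76*(-77) + (-10 - 1*11) = -5852 + (-10 - 11) = -5852 - 21 = -5873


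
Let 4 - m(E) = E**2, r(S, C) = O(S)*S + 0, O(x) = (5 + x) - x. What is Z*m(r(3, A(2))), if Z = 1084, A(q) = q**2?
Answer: -239564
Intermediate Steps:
O(x) = 5
r(S, C) = 5*S (r(S, C) = 5*S + 0 = 5*S)
m(E) = 4 - E**2
Z*m(r(3, A(2))) = 1084*(4 - (5*3)**2) = 1084*(4 - 1*15**2) = 1084*(4 - 1*225) = 1084*(4 - 225) = 1084*(-221) = -239564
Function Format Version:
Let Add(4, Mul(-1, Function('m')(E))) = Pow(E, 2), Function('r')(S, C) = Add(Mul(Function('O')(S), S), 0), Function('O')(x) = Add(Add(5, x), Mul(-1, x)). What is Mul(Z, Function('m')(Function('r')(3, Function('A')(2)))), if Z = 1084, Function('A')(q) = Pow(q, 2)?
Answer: -239564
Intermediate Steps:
Function('O')(x) = 5
Function('r')(S, C) = Mul(5, S) (Function('r')(S, C) = Add(Mul(5, S), 0) = Mul(5, S))
Function('m')(E) = Add(4, Mul(-1, Pow(E, 2)))
Mul(Z, Function('m')(Function('r')(3, Function('A')(2)))) = Mul(1084, Add(4, Mul(-1, Pow(Mul(5, 3), 2)))) = Mul(1084, Add(4, Mul(-1, Pow(15, 2)))) = Mul(1084, Add(4, Mul(-1, 225))) = Mul(1084, Add(4, -225)) = Mul(1084, -221) = -239564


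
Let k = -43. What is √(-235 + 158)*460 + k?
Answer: -43 + 460*I*√77 ≈ -43.0 + 4036.5*I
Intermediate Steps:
√(-235 + 158)*460 + k = √(-235 + 158)*460 - 43 = √(-77)*460 - 43 = (I*√77)*460 - 43 = 460*I*√77 - 43 = -43 + 460*I*√77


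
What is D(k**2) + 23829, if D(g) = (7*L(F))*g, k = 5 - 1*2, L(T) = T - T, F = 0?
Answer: 23829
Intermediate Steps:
L(T) = 0
k = 3 (k = 5 - 2 = 3)
D(g) = 0 (D(g) = (7*0)*g = 0*g = 0)
D(k**2) + 23829 = 0 + 23829 = 23829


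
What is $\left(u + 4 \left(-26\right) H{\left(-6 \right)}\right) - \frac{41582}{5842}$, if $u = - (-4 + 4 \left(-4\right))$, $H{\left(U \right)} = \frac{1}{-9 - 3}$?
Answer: $\frac{188833}{8763} \approx 21.549$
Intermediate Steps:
$H{\left(U \right)} = - \frac{1}{12}$ ($H{\left(U \right)} = \frac{1}{-12} = - \frac{1}{12}$)
$u = 20$ ($u = - (-4 - 16) = \left(-1\right) \left(-20\right) = 20$)
$\left(u + 4 \left(-26\right) H{\left(-6 \right)}\right) - \frac{41582}{5842} = \left(20 + 4 \left(-26\right) \left(- \frac{1}{12}\right)\right) - \frac{41582}{5842} = \left(20 - - \frac{26}{3}\right) - 41582 \cdot \frac{1}{5842} = \left(20 + \frac{26}{3}\right) - \frac{20791}{2921} = \frac{86}{3} - \frac{20791}{2921} = \frac{188833}{8763}$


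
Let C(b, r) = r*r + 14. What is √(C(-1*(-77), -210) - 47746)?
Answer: 4*I*√227 ≈ 60.266*I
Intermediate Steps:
C(b, r) = 14 + r² (C(b, r) = r² + 14 = 14 + r²)
√(C(-1*(-77), -210) - 47746) = √((14 + (-210)²) - 47746) = √((14 + 44100) - 47746) = √(44114 - 47746) = √(-3632) = 4*I*√227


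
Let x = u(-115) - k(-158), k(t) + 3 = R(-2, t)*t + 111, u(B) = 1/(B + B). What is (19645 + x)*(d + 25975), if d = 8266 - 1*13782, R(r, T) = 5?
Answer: 95650100931/230 ≈ 4.1587e+8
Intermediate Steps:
u(B) = 1/(2*B)
k(t) = 108 + 5*t (k(t) = -3 + (5*t + 111) = -3 + (111 + 5*t) = 108 + 5*t)
d = -5516 (d = 8266 - 13782 = -5516)
x = 156859/230 (x = (1/2)/(-115) - (108 + 5*(-158)) = (1/2)*(-1/115) - (108 - 790) = -1/230 - 1*(-682) = -1/230 + 682 = 156859/230 ≈ 682.00)
(19645 + x)*(d + 25975) = (19645 + 156859/230)*(-5516 + 25975) = (4675209/230)*20459 = 95650100931/230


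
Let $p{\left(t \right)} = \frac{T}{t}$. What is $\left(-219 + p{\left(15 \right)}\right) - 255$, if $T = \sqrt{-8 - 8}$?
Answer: $-474 + \frac{4 i}{15} \approx -474.0 + 0.26667 i$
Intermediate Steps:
$T = 4 i$ ($T = \sqrt{-16} = 4 i \approx 4.0 i$)
$p{\left(t \right)} = \frac{4 i}{t}$
$\left(-219 + p{\left(15 \right)}\right) - 255 = \left(-219 + \frac{4 i}{15}\right) - 255 = -474 + \frac{4 i}{15}$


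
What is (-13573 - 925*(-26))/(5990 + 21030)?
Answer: 10477/27020 ≈ 0.38775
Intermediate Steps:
(-13573 - 925*(-26))/(5990 + 21030) = (-13573 + 24050)/27020 = 10477*(1/27020) = 10477/27020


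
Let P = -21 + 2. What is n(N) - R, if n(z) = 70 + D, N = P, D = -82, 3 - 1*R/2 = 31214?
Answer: 62410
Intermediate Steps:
R = -62422 (R = 6 - 2*31214 = 6 - 62428 = -62422)
P = -19
N = -19
n(z) = -12 (n(z) = 70 - 82 = -12)
n(N) - R = -12 - 1*(-62422) = -12 + 62422 = 62410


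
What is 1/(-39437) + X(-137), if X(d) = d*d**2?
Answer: -101406448262/39437 ≈ -2.5714e+6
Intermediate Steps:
X(d) = d**3
1/(-39437) + X(-137) = 1/(-39437) + (-137)**3 = -1/39437 - 2571353 = -101406448262/39437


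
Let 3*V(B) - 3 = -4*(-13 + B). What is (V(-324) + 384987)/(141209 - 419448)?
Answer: -1156312/834717 ≈ -1.3853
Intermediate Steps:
V(B) = 55/3 - 4*B/3 (V(B) = 1 + (-4*(-13 + B))/3 = 1 + (52 - 4*B)/3 = 1 + (52/3 - 4*B/3) = 55/3 - 4*B/3)
(V(-324) + 384987)/(141209 - 419448) = ((55/3 - 4/3*(-324)) + 384987)/(141209 - 419448) = ((55/3 + 432) + 384987)/(-278239) = (1351/3 + 384987)*(-1/278239) = (1156312/3)*(-1/278239) = -1156312/834717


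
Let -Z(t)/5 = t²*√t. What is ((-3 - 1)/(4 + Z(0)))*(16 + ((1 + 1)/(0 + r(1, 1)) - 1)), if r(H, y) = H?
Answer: -17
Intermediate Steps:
Z(t) = -5*t^(5/2) (Z(t) = -5*t²*√t = -5*t^(5/2))
((-3 - 1)/(4 + Z(0)))*(16 + ((1 + 1)/(0 + r(1, 1)) - 1)) = ((-3 - 1)/(4 - 5*0^(5/2)))*(16 + ((1 + 1)/(0 + 1) - 1)) = (-4/(4 - 5*0))*(16 + (2/1 - 1)) = (-4/(4 + 0))*(16 + (2*1 - 1)) = (-4/4)*(16 + (2 - 1)) = (-4*¼)*(16 + 1) = -1*17 = -17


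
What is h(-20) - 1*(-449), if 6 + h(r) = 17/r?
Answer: 8843/20 ≈ 442.15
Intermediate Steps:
h(r) = -6 + 17/r
h(-20) - 1*(-449) = (-6 + 17/(-20)) - 1*(-449) = (-6 + 17*(-1/20)) + 449 = (-6 - 17/20) + 449 = -137/20 + 449 = 8843/20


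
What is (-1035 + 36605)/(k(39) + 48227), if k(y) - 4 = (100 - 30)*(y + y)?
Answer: 35570/53691 ≈ 0.66249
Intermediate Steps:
k(y) = 4 + 140*y (k(y) = 4 + (100 - 30)*(y + y) = 4 + 70*(2*y) = 4 + 140*y)
(-1035 + 36605)/(k(39) + 48227) = (-1035 + 36605)/((4 + 140*39) + 48227) = 35570/((4 + 5460) + 48227) = 35570/(5464 + 48227) = 35570/53691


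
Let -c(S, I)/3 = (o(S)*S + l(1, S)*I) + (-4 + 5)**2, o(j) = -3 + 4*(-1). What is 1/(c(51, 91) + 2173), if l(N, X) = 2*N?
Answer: 1/2695 ≈ 0.00037106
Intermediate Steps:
o(j) = -7 (o(j) = -3 - 4 = -7)
c(S, I) = -3 - 6*I + 21*S (c(S, I) = -3*((-7*S + (2*1)*I) + (-4 + 5)**2) = -3*((-7*S + 2*I) + 1**2) = -3*((-7*S + 2*I) + 1) = -3*(1 - 7*S + 2*I) = -3 - 6*I + 21*S)
1/(c(51, 91) + 2173) = 1/((-3 - 6*91 + 21*51) + 2173) = 1/((-3 - 546 + 1071) + 2173) = 1/(522 + 2173) = 1/2695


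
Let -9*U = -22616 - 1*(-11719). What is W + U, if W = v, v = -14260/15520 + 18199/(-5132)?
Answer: 10809131911/8960472 ≈ 1206.3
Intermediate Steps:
v = -4445385/995608 (v = -14260*1/15520 + 18199*(-1/5132) = -713/776 - 18199/5132 = -4445385/995608 ≈ -4.4650)
W = -4445385/995608 ≈ -4.4650
U = 10897/9 (U = -(-22616 - 1*(-11719))/9 = -(-22616 + 11719)/9 = -⅑*(-10897) = 10897/9 ≈ 1210.8)
W + U = -4445385/995608 + 10897/9 = 10809131911/8960472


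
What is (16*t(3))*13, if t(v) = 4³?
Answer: 13312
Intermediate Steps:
t(v) = 64
(16*t(3))*13 = (16*64)*13 = 1024*13 = 13312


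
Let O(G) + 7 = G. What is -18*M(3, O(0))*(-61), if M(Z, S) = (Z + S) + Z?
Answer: -1098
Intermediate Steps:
O(G) = -7 + G
M(Z, S) = S + 2*Z (M(Z, S) = (S + Z) + Z = S + 2*Z)
-18*M(3, O(0))*(-61) = -18*((-7 + 0) + 2*3)*(-61) = -18*(-7 + 6)*(-61) = -18*(-1)*(-61) = 18*(-61) = -1098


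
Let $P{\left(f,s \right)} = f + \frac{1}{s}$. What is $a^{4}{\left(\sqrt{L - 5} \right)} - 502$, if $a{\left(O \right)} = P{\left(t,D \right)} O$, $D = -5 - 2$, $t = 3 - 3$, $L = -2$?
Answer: $- \frac{24597}{49} \approx -501.98$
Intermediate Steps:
$t = 0$
$D = -7$ ($D = -5 - 2 = -7$)
$a{\left(O \right)} = - \frac{O}{7}$ ($a{\left(O \right)} = \left(0 + \frac{1}{-7}\right) O = \left(0 - \frac{1}{7}\right) O = - \frac{O}{7}$)
$a^{4}{\left(\sqrt{L - 5} \right)} - 502 = \left(- \frac{\sqrt{-2 - 5}}{7}\right)^{4} - 502 = \left(- \frac{\sqrt{-7}}{7}\right)^{4} - 502 = \left(- \frac{i \sqrt{7}}{7}\right)^{4} - 502 = \frac{1}{49} - 502 = - \frac{24597}{49}$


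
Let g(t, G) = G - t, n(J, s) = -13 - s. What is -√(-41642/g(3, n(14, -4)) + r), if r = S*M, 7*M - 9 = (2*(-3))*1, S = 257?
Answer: -√6315666/42 ≈ -59.836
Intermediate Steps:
M = 3/7 (M = 9/7 + ((2*(-3))*1)/7 = 9/7 + (-6*1)/7 = 9/7 + (⅐)*(-6) = 9/7 - 6/7 = 3/7 ≈ 0.42857)
r = 771/7 (r = 257*(3/7) = 771/7 ≈ 110.14)
-√(-41642/g(3, n(14, -4)) + r) = -√(-41642/((-13 - 1*(-4)) - 1*3) + 771/7) = -√(-41642/((-13 + 4) - 3) + 771/7) = -√(-41642/(-9 - 3) + 771/7) = -√(-41642/(-12) + 771/7) = -√(-41642*(-1/12) + 771/7) = -√(20821/6 + 771/7) = -√(150373/42) = -√6315666/42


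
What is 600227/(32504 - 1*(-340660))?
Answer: 600227/373164 ≈ 1.6085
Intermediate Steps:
600227/(32504 - 1*(-340660)) = 600227/(32504 + 340660) = 600227/373164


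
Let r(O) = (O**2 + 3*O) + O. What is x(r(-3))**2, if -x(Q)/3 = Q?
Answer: 81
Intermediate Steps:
r(O) = O**2 + 4*O
x(Q) = -3*Q
x(r(-3))**2 = (-(-9)*(4 - 3))**2 = (-(-9))**2 = (-3*(-3))**2 = 9**2 = 81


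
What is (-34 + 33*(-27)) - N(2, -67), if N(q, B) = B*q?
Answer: -791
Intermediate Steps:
(-34 + 33*(-27)) - N(2, -67) = (-34 + 33*(-27)) - (-67)*2 = (-34 - 891) - 1*(-134) = -925 + 134 = -791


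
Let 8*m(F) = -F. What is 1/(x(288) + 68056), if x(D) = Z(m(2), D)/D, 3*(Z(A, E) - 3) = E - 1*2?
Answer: 864/58800679 ≈ 1.4694e-5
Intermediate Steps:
m(F) = -F/8 (m(F) = (-F)/8 = -F/8)
Z(A, E) = 7/3 + E/3 (Z(A, E) = 3 + (E - 1*2)/3 = 3 + (E - 2)/3 = 3 + (-2 + E)/3 = 3 + (-⅔ + E/3) = 7/3 + E/3)
x(D) = (7/3 + D/3)/D
1/(x(288) + 68056) = 1/((⅓)*(7 + 288)/288 + 68056) = 1/((⅓)*(1/288)*295 + 68056) = 1/(295/864 + 68056) = 1/(58800679/864) = 864/58800679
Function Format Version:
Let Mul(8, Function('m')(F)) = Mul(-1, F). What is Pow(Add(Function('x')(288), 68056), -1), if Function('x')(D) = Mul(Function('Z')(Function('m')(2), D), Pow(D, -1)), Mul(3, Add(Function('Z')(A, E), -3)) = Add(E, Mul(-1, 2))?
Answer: Rational(864, 58800679) ≈ 1.4694e-5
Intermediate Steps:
Function('m')(F) = Mul(Rational(-1, 8), F) (Function('m')(F) = Mul(Rational(1, 8), Mul(-1, F)) = Mul(Rational(-1, 8), F))
Function('Z')(A, E) = Add(Rational(7, 3), Mul(Rational(1, 3), E)) (Function('Z')(A, E) = Add(3, Mul(Rational(1, 3), Add(E, Mul(-1, 2)))) = Add(3, Mul(Rational(1, 3), Add(E, -2))) = Add(3, Mul(Rational(1, 3), Add(-2, E))) = Add(3, Add(Rational(-2, 3), Mul(Rational(1, 3), E))) = Add(Rational(7, 3), Mul(Rational(1, 3), E)))
Function('x')(D) = Mul(Pow(D, -1), Add(Rational(7, 3), Mul(Rational(1, 3), D))) (Function('x')(D) = Mul(Add(Rational(7, 3), Mul(Rational(1, 3), D)), Pow(D, -1)) = Mul(Pow(D, -1), Add(Rational(7, 3), Mul(Rational(1, 3), D))))
Pow(Add(Function('x')(288), 68056), -1) = Pow(Add(Mul(Rational(1, 3), Pow(288, -1), Add(7, 288)), 68056), -1) = Pow(Add(Mul(Rational(1, 3), Rational(1, 288), 295), 68056), -1) = Pow(Add(Rational(295, 864), 68056), -1) = Pow(Rational(58800679, 864), -1) = Rational(864, 58800679)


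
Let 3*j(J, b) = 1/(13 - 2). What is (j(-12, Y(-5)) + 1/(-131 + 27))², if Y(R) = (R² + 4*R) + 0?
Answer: 5041/11778624 ≈ 0.00042798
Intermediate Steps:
Y(R) = R² + 4*R
j(J, b) = 1/33 (j(J, b) = 1/(3*(13 - 2)) = (⅓)/11 = (⅓)*(1/11) = 1/33)
(j(-12, Y(-5)) + 1/(-131 + 27))² = (1/33 + 1/(-131 + 27))² = (1/33 + 1/(-104))² = (1/33 - 1/104)² = (71/3432)² = 5041/11778624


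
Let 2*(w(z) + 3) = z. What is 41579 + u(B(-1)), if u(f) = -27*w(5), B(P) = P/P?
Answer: 83185/2 ≈ 41593.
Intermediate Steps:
B(P) = 1
w(z) = -3 + z/2
u(f) = 27/2 (u(f) = -27*(-3 + (1/2)*5) = -27*(-3 + 5/2) = -27*(-1/2) = 27/2)
41579 + u(B(-1)) = 41579 + 27/2 = 83185/2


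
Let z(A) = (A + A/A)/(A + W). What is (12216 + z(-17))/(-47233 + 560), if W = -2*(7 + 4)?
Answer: -476440/1820247 ≈ -0.26174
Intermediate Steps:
W = -22 (W = -2*11 = -22)
z(A) = (1 + A)/(-22 + A) (z(A) = (A + A/A)/(A - 22) = (A + 1)/(-22 + A) = (1 + A)/(-22 + A))
(12216 + z(-17))/(-47233 + 560) = (12216 + (1 - 17)/(-22 - 17))/(-47233 + 560) = (12216 - 16/(-39))/(-46673) = (12216 - 1/39*(-16))*(-1/46673) = (12216 + 16/39)*(-1/46673) = (476440/39)*(-1/46673) = -476440/1820247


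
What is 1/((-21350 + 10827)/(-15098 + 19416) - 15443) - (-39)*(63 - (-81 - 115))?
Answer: 39627646987/3923141 ≈ 10101.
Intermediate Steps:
1/((-21350 + 10827)/(-15098 + 19416) - 15443) - (-39)*(63 - (-81 - 115)) = 1/(-10523/4318 - 15443) - (-39)*(63 - 1*(-196)) = 1/(-10523*1/4318 - 15443) - (-39)*(63 + 196) = 1/(-619/254 - 15443) - (-39)*259 = 1/(-3923141/254) - 1*(-10101) = -254/3923141 + 10101 = 39627646987/3923141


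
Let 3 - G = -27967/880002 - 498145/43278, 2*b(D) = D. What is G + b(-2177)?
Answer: -6816898620737/6347454426 ≈ -1074.0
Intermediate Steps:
b(D) = D/2
G = 46152760982/3173727213 (G = 3 - (-27967/880002 - 498145/43278) = 3 - 1*(-36631579343/3173727213) = 3 + 36631579343/3173727213 = 46152760982/3173727213 ≈ 14.542)
G + b(-2177) = 46152760982/3173727213 + (½)*(-2177) = 46152760982/3173727213 - 2177/2 = -6816898620737/6347454426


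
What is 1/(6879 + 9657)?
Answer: 1/16536 ≈ 6.0474e-5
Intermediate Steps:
1/(6879 + 9657) = 1/16536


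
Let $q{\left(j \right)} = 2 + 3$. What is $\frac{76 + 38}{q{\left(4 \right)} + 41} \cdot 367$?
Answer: $\frac{20919}{23} \approx 909.52$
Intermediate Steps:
$q{\left(j \right)} = 5$
$\frac{76 + 38}{q{\left(4 \right)} + 41} \cdot 367 = \frac{76 + 38}{5 + 41} \cdot 367 = \frac{114}{46} \cdot 367 = 114 \cdot \frac{1}{46} \cdot 367 = \frac{57}{23} \cdot 367 = \frac{20919}{23}$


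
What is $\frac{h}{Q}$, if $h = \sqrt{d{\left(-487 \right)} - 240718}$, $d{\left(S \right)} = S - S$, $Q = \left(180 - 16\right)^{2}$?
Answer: $\frac{i \sqrt{240718}}{26896} \approx 0.018242 i$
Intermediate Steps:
$Q = 26896$ ($Q = 164^{2} = 26896$)
$d{\left(S \right)} = 0$
$h = i \sqrt{240718}$ ($h = \sqrt{0 - 240718} = \sqrt{-240718} = i \sqrt{240718} \approx 490.63 i$)
$\frac{h}{Q} = \frac{i \sqrt{240718}}{26896}$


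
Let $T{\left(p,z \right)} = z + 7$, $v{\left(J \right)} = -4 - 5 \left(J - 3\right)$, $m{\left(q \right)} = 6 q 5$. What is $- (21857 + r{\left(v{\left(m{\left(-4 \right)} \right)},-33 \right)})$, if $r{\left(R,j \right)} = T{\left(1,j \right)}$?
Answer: $-21831$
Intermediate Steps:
$m{\left(q \right)} = 30 q$
$v{\left(J \right)} = 11 - 5 J$ ($v{\left(J \right)} = -4 - 5 \left(J - 3\right) = -4 - 5 \left(-3 + J\right) = -4 - \left(-15 + 5 J\right) = 11 - 5 J$)
$T{\left(p,z \right)} = 7 + z$
$r{\left(R,j \right)} = 7 + j$
$- (21857 + r{\left(v{\left(m{\left(-4 \right)} \right)},-33 \right)}) = - (21857 + \left(7 - 33\right)) = - (21857 - 26) = \left(-1\right) 21831 = -21831$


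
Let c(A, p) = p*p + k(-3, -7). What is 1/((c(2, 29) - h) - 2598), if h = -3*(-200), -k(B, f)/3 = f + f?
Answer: -1/2315 ≈ -0.00043197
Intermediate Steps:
k(B, f) = -6*f (k(B, f) = -3*(f + f) = -6*f)
h = 600
c(A, p) = 42 + p² (c(A, p) = p*p - 6*(-7) = p² + 42 = 42 + p²)
1/((c(2, 29) - h) - 2598) = 1/(((42 + 29²) - 1*600) - 2598) = 1/(((42 + 841) - 600) - 2598) = 1/((883 - 600) - 2598) = 1/(283 - 2598) = 1/(-2315) = -1/2315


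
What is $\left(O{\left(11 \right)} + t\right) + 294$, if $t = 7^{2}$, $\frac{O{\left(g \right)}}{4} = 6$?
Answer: $367$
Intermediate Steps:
$O{\left(g \right)} = 24$ ($O{\left(g \right)} = 4 \cdot 6 = 24$)
$t = 49$
$\left(O{\left(11 \right)} + t\right) + 294 = \left(24 + 49\right) + 294 = 73 + 294 = 367$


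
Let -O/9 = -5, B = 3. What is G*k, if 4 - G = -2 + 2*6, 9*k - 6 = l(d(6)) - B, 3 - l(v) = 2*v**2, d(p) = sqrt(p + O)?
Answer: 64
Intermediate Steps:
O = 45 (O = -9*(-5) = 45)
d(p) = sqrt(45 + p) (d(p) = sqrt(p + 45) = sqrt(45 + p))
l(v) = 3 - 2*v**2
k = -32/3 (k = 2/3 + ((3 - 2*(sqrt(45 + 6))**2) - 1*3)/9 = 2/3 + ((3 - 2*(sqrt(51))**2) - 3)/9 = 2/3 + ((3 - 2*51) - 3)/9 = 2/3 + ((3 - 102) - 3)/9 = 2/3 + (-99 - 3)/9 = 2/3 + (1/9)*(-102) = 2/3 - 34/3 = -32/3 ≈ -10.667)
G = -6 (G = 4 - (-2 + 2*6) = 4 - (-2 + 12) = 4 - 1*10 = 4 - 10 = -6)
G*k = -6*(-32/3) = 64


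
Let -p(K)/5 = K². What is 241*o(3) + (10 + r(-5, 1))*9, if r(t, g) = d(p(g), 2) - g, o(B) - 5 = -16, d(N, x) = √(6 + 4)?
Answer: -2570 + 9*√10 ≈ -2541.5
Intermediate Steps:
p(K) = -5*K²
d(N, x) = √10
o(B) = -11 (o(B) = 5 - 16 = -11)
r(t, g) = √10 - g
241*o(3) + (10 + r(-5, 1))*9 = 241*(-11) + (10 + (√10 - 1*1))*9 = -2651 + (10 + (√10 - 1))*9 = -2651 + (10 + (-1 + √10))*9 = -2651 + (9 + √10)*9 = -2651 + (81 + 9*√10) = -2570 + 9*√10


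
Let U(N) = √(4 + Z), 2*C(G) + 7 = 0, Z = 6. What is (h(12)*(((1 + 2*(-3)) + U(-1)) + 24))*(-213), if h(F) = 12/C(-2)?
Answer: 97128/7 + 5112*√10/7 ≈ 16185.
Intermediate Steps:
C(G) = -7/2 (C(G) = -7/2 + (½)*0 = -7/2 + 0 = -7/2)
U(N) = √10 (U(N) = √(4 + 6) = √10)
h(F) = -24/7 (h(F) = 12/(-7/2) = 12*(-2/7) = -24/7)
(h(12)*(((1 + 2*(-3)) + U(-1)) + 24))*(-213) = -24*(((1 + 2*(-3)) + √10) + 24)/7*(-213) = -24*(((1 - 6) + √10) + 24)/7*(-213) = -24*((-5 + √10) + 24)/7*(-213) = -24*(19 + √10)/7*(-213) = (-456/7 - 24*√10/7)*(-213) = 97128/7 + 5112*√10/7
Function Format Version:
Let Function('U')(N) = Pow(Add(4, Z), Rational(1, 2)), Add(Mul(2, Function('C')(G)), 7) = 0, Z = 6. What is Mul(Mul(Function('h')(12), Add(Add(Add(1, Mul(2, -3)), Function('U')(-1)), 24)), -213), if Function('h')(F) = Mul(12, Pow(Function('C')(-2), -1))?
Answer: Add(Rational(97128, 7), Mul(Rational(5112, 7), Pow(10, Rational(1, 2)))) ≈ 16185.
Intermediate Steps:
Function('C')(G) = Rational(-7, 2) (Function('C')(G) = Add(Rational(-7, 2), Mul(Rational(1, 2), 0)) = Add(Rational(-7, 2), 0) = Rational(-7, 2))
Function('U')(N) = Pow(10, Rational(1, 2)) (Function('U')(N) = Pow(Add(4, 6), Rational(1, 2)) = Pow(10, Rational(1, 2)))
Function('h')(F) = Rational(-24, 7) (Function('h')(F) = Mul(12, Pow(Rational(-7, 2), -1)) = Mul(12, Rational(-2, 7)) = Rational(-24, 7))
Mul(Mul(Function('h')(12), Add(Add(Add(1, Mul(2, -3)), Function('U')(-1)), 24)), -213) = Mul(Mul(Rational(-24, 7), Add(Add(Add(1, Mul(2, -3)), Pow(10, Rational(1, 2))), 24)), -213) = Mul(Mul(Rational(-24, 7), Add(Add(Add(1, -6), Pow(10, Rational(1, 2))), 24)), -213) = Mul(Mul(Rational(-24, 7), Add(Add(-5, Pow(10, Rational(1, 2))), 24)), -213) = Mul(Mul(Rational(-24, 7), Add(19, Pow(10, Rational(1, 2)))), -213) = Mul(Add(Rational(-456, 7), Mul(Rational(-24, 7), Pow(10, Rational(1, 2)))), -213) = Add(Rational(97128, 7), Mul(Rational(5112, 7), Pow(10, Rational(1, 2))))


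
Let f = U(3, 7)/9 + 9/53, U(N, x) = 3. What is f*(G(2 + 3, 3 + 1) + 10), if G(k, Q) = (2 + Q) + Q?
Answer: 1600/159 ≈ 10.063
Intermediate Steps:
G(k, Q) = 2 + 2*Q
f = 80/159 (f = 3/9 + 9/53 = 3*(⅑) + 9*(1/53) = ⅓ + 9/53 = 80/159 ≈ 0.50314)
f*(G(2 + 3, 3 + 1) + 10) = 80*((2 + 2*(3 + 1)) + 10)/159 = 80*((2 + 2*4) + 10)/159 = 80*((2 + 8) + 10)/159 = 80*(10 + 10)/159 = (80/159)*20 = 1600/159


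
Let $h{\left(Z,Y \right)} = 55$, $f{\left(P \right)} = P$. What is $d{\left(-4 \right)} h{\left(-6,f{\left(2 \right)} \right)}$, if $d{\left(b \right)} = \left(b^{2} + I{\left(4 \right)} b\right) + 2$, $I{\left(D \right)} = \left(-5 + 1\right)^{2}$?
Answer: $-2530$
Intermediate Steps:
$I{\left(D \right)} = 16$ ($I{\left(D \right)} = \left(-4\right)^{2} = 16$)
$d{\left(b \right)} = 2 + b^{2} + 16 b$ ($d{\left(b \right)} = \left(b^{2} + 16 b\right) + 2 = 2 + b^{2} + 16 b$)
$d{\left(-4 \right)} h{\left(-6,f{\left(2 \right)} \right)} = \left(2 + \left(-4\right)^{2} + 16 \left(-4\right)\right) 55 = \left(2 + 16 - 64\right) 55 = \left(-46\right) 55 = -2530$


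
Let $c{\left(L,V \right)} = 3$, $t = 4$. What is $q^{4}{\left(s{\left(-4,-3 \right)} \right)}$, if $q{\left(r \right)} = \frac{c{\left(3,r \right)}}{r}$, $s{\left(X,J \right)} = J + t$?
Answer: $81$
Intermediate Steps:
$s{\left(X,J \right)} = 4 + J$ ($s{\left(X,J \right)} = J + 4 = 4 + J$)
$q{\left(r \right)} = \frac{3}{r}$
$q^{4}{\left(s{\left(-4,-3 \right)} \right)} = \left(\frac{3}{4 - 3}\right)^{4} = \left(\frac{3}{1}\right)^{4} = \left(3 \cdot 1\right)^{4} = 3^{4} = 81$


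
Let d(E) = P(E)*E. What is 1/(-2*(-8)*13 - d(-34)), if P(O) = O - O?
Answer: 1/208 ≈ 0.0048077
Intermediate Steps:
P(O) = 0
d(E) = 0 (d(E) = 0*E = 0)
1/(-2*(-8)*13 - d(-34)) = 1/(-2*(-8)*13 - 1*0) = 1/(16*13 + 0) = 1/(208 + 0) = 1/208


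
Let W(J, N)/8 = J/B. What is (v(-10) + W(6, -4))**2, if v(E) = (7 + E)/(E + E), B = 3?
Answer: 104329/400 ≈ 260.82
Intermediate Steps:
v(E) = (7 + E)/(2*E) (v(E) = (7 + E)/((2*E)) = (7 + E)*(1/(2*E)) = (7 + E)/(2*E))
W(J, N) = 8*J/3 (W(J, N) = 8*(J/3) = 8*J/3)
(v(-10) + W(6, -4))**2 = ((1/2)*(7 - 10)/(-10) + (8/3)*6)**2 = ((1/2)*(-1/10)*(-3) + 16)**2 = (3/20 + 16)**2 = (323/20)**2 = 104329/400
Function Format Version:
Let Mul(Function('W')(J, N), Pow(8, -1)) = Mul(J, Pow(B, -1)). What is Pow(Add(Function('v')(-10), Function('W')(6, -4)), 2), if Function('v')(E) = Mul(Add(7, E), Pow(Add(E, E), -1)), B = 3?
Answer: Rational(104329, 400) ≈ 260.82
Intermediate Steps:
Function('v')(E) = Mul(Rational(1, 2), Pow(E, -1), Add(7, E)) (Function('v')(E) = Mul(Add(7, E), Pow(Mul(2, E), -1)) = Mul(Add(7, E), Mul(Rational(1, 2), Pow(E, -1))) = Mul(Rational(1, 2), Pow(E, -1), Add(7, E)))
Function('W')(J, N) = Mul(Rational(8, 3), J) (Function('W')(J, N) = Mul(8, Mul(J, Pow(3, -1))) = Mul(8, Mul(J, Rational(1, 3))) = Mul(8, Mul(Rational(1, 3), J)) = Mul(Rational(8, 3), J))
Pow(Add(Function('v')(-10), Function('W')(6, -4)), 2) = Pow(Add(Mul(Rational(1, 2), Pow(-10, -1), Add(7, -10)), Mul(Rational(8, 3), 6)), 2) = Pow(Add(Mul(Rational(1, 2), Rational(-1, 10), -3), 16), 2) = Pow(Add(Rational(3, 20), 16), 2) = Pow(Rational(323, 20), 2) = Rational(104329, 400)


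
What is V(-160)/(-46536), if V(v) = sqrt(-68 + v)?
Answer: -I*sqrt(57)/23268 ≈ -0.00032447*I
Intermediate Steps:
V(-160)/(-46536) = sqrt(-68 - 160)/(-46536) = sqrt(-228)*(-1/46536) = (2*I*sqrt(57))*(-1/46536) = -I*sqrt(57)/23268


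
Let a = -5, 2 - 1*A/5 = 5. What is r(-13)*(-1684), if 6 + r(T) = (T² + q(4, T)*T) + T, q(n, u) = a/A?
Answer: -735908/3 ≈ -2.4530e+5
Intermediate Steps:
A = -15 (A = 10 - 5*5 = 10 - 25 = -15)
q(n, u) = ⅓ (q(n, u) = -5/(-15) = -5*(-1/15) = ⅓)
r(T) = -6 + T² + 4*T/3 (r(T) = -6 + ((T² + T/3) + T) = -6 + (T² + 4*T/3) = -6 + T² + 4*T/3)
r(-13)*(-1684) = (-6 + (-13)² + (4/3)*(-13))*(-1684) = (-6 + 169 - 52/3)*(-1684) = (437/3)*(-1684) = -735908/3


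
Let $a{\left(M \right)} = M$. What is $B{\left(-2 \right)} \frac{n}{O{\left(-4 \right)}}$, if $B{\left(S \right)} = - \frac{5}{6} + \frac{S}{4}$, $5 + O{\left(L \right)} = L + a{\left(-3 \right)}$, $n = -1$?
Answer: $- \frac{1}{9} \approx -0.11111$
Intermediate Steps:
$O{\left(L \right)} = -8 + L$ ($O{\left(L \right)} = -5 + \left(L - 3\right) = -5 + \left(-3 + L\right) = -8 + L$)
$B{\left(S \right)} = - \frac{5}{6} + \frac{S}{4}$ ($B{\left(S \right)} = \left(-5\right) \frac{1}{6} + S \frac{1}{4} = - \frac{5}{6} + \frac{S}{4}$)
$B{\left(-2 \right)} \frac{n}{O{\left(-4 \right)}} = \left(- \frac{5}{6} + \frac{1}{4} \left(-2\right)\right) \left(- \frac{1}{-8 - 4}\right) = \left(- \frac{5}{6} - \frac{1}{2}\right) \left(- \frac{1}{-12}\right) = - \frac{4 \left(\left(-1\right) \left(- \frac{1}{12}\right)\right)}{3} = \left(- \frac{4}{3}\right) \frac{1}{12} = - \frac{1}{9}$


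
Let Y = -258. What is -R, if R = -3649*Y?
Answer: -941442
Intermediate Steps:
R = 941442 (R = -3649*(-258) = 941442)
-R = -1*941442 = -941442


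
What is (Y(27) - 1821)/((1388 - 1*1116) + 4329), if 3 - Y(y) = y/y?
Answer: -17/43 ≈ -0.39535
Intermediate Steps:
Y(y) = 2 (Y(y) = 3 - y/y = 3 - 1*1 = 3 - 1 = 2)
(Y(27) - 1821)/((1388 - 1*1116) + 4329) = (2 - 1821)/((1388 - 1*1116) + 4329) = -1819/((1388 - 1116) + 4329) = -1819/(272 + 4329) = -1819/4601 = -1819*1/4601 = -17/43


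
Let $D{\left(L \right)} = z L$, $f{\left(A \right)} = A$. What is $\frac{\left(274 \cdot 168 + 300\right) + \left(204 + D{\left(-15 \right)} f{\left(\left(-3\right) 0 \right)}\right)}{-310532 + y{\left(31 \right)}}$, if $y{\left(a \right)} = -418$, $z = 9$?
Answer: $- \frac{7756}{51825} \approx -0.14966$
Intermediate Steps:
$D{\left(L \right)} = 9 L$
$\frac{\left(274 \cdot 168 + 300\right) + \left(204 + D{\left(-15 \right)} f{\left(\left(-3\right) 0 \right)}\right)}{-310532 + y{\left(31 \right)}} = \frac{\left(274 \cdot 168 + 300\right) + \left(204 + 9 \left(-15\right) \left(\left(-3\right) 0\right)\right)}{-310532 - 418} = \frac{\left(46032 + 300\right) + \left(204 - 0\right)}{-310950} = \left(46332 + \left(204 + 0\right)\right) \left(- \frac{1}{310950}\right) = \left(46332 + 204\right) \left(- \frac{1}{310950}\right) = 46536 \left(- \frac{1}{310950}\right) = - \frac{7756}{51825}$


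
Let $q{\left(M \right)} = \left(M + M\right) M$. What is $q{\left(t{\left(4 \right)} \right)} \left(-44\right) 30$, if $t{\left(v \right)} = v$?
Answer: $-42240$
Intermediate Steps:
$q{\left(M \right)} = 2 M^{2}$ ($q{\left(M \right)} = 2 M M = 2 M^{2}$)
$q{\left(t{\left(4 \right)} \right)} \left(-44\right) 30 = 2 \cdot 4^{2} \left(-44\right) 30 = 2 \cdot 16 \left(-44\right) 30 = 32 \left(-44\right) 30 = \left(-1408\right) 30 = -42240$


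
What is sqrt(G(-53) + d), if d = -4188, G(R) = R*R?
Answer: I*sqrt(1379) ≈ 37.135*I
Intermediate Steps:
G(R) = R**2
sqrt(G(-53) + d) = sqrt((-53)**2 - 4188) = sqrt(2809 - 4188) = sqrt(-1379) = I*sqrt(1379)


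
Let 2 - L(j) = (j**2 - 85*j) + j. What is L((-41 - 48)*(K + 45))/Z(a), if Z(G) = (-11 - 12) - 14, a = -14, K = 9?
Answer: 23501338/37 ≈ 6.3517e+5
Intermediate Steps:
L(j) = 2 - j**2 + 84*j (L(j) = 2 - ((j**2 - 85*j) + j) = 2 - (j**2 - 84*j) = 2 + (-j**2 + 84*j) = 2 - j**2 + 84*j)
Z(G) = -37 (Z(G) = -23 - 14 = -37)
L((-41 - 48)*(K + 45))/Z(a) = (2 - ((-41 - 48)*(9 + 45))**2 + 84*((-41 - 48)*(9 + 45)))/(-37) = (2 - (-89*54)**2 + 84*(-89*54))*(-1/37) = (2 - 1*(-4806)**2 + 84*(-4806))*(-1/37) = (2 - 1*23097636 - 403704)*(-1/37) = (2 - 23097636 - 403704)*(-1/37) = -23501338*(-1/37) = 23501338/37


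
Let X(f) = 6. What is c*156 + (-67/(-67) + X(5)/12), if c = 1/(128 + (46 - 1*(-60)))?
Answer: 13/6 ≈ 2.1667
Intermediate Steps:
c = 1/234 (c = 1/(128 + (46 + 60)) = 1/(128 + 106) = 1/234 ≈ 0.0042735)
c*156 + (-67/(-67) + X(5)/12) = (1/234)*156 + (-67/(-67) + 6/12) = ⅔ + (-67*(-1/67) + 6*(1/12)) = ⅔ + (1 + ½) = ⅔ + 3/2 = 13/6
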